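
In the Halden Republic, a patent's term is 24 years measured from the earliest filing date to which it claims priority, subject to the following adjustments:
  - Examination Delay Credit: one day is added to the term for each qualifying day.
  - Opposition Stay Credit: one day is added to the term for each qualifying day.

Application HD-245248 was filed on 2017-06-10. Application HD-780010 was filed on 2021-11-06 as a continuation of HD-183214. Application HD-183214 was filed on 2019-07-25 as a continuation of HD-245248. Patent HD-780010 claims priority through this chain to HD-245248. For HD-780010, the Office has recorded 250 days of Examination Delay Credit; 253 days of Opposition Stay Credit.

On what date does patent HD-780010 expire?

2042-10-26

Earliest priority filing: 10 June 2017.
Base term: 10 June 2017 + 24 years → 10 June 2041.
Examination Delay Credit: +250 days → 15 February 2042.
Opposition Stay Credit: +253 days → 26 October 2042.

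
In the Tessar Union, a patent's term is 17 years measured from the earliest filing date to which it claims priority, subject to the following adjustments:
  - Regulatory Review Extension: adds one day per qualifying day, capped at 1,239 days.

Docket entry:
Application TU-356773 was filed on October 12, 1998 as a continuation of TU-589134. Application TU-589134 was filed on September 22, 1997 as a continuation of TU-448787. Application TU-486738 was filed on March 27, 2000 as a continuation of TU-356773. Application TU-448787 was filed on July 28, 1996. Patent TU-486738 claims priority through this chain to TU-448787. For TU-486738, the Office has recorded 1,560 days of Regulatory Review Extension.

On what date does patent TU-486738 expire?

2016-12-18

Earliest priority filing: 28 July 1996.
Base term: 28 July 1996 + 17 years → 28 July 2013.
Regulatory Review Extension: 1560 days claimed exceeds the 1239-day cap, so +1239 days → 18 December 2016.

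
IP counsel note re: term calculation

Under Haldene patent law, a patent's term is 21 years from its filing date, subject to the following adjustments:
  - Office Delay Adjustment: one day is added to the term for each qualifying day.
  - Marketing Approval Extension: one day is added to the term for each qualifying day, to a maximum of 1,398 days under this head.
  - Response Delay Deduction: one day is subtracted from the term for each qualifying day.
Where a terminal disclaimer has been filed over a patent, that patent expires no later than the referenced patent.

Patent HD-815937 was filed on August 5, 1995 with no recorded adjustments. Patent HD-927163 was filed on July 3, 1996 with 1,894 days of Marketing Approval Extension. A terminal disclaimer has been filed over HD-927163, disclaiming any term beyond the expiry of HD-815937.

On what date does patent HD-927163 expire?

Natural term of HD-927163:
  Base: filing + 21 years → 3 July 2017.
  Marketing Approval Extension: 1894 days claimed exceeds the 1398-day cap, so +1398 days → 1 May 2021.
Expiry of referenced patent HD-815937:
  Base: filing + 21 years → 5 August 2016.
Terminal disclaimer: HD-927163 expires on the earlier of 1 May 2021 and 5 August 2016.

2016-08-05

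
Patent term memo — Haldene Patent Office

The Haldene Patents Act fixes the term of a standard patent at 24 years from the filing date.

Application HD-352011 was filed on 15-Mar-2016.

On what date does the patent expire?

Filing date + 24 years → 15 March 2040.

2040-03-15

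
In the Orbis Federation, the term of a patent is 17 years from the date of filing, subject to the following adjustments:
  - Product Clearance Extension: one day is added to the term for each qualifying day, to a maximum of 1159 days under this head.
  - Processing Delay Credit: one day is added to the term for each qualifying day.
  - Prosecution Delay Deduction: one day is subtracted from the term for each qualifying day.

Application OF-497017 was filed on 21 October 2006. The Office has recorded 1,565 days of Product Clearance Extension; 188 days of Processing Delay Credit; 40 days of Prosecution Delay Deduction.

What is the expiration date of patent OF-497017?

May 20, 2027

Base term: filing date + 17 years → 21 October 2023.
Product Clearance Extension: 1565 days claimed exceeds the 1159-day cap, so +1159 days → 23 December 2026.
Processing Delay Credit: +188 days → 29 June 2027.
Prosecution Delay Deduction: −40 days → 20 May 2027.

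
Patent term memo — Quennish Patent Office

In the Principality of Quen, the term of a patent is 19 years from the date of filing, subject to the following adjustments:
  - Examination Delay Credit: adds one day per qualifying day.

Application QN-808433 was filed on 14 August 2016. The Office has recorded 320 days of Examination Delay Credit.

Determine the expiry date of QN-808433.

Base term: filing date + 19 years → 14 August 2035.
Examination Delay Credit: +320 days → 29 June 2036.

June 29, 2036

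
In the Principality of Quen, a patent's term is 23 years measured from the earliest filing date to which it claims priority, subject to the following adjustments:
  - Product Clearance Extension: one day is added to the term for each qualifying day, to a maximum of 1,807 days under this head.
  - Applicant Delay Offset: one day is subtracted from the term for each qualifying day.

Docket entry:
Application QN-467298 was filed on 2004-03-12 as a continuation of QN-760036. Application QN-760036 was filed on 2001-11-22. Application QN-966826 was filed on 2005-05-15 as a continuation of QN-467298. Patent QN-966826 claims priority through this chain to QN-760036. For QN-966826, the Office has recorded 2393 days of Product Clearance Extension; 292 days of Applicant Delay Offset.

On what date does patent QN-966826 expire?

Earliest priority filing: 22 November 2001.
Base term: 22 November 2001 + 23 years → 22 November 2024.
Product Clearance Extension: 2393 days claimed exceeds the 1807-day cap, so +1807 days → 3 November 2029.
Applicant Delay Offset: −292 days → 15 January 2029.

January 15, 2029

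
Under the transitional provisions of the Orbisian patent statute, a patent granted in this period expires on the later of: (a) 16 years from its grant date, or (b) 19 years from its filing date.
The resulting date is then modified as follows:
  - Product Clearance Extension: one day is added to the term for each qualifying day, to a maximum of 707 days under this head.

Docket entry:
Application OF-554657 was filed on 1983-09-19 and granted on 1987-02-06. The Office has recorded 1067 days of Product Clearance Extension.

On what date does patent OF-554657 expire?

(a) grant + 16 years → 6 February 2003.
(b) filing + 19 years → 19 September 2002.
Later of the two: 6 February 2003.
Product Clearance Extension: 1067 days claimed exceeds the 707-day cap, so +707 days → 13 January 2005.

2005-01-13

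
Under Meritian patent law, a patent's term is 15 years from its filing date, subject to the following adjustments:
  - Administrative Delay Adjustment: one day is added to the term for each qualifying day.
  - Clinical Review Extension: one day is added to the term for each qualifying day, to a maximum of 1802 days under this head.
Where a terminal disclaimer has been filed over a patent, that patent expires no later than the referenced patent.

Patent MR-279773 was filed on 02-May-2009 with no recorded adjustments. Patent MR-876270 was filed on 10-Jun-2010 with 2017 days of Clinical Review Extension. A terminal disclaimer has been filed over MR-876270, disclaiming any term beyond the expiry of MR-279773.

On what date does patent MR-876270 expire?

2024-05-02

Natural term of MR-876270:
  Base: filing + 15 years → 10 June 2025.
  Clinical Review Extension: 2017 days claimed exceeds the 1802-day cap, so +1802 days → 17 May 2030.
Expiry of referenced patent MR-279773:
  Base: filing + 15 years → 2 May 2024.
Terminal disclaimer: MR-876270 expires on the earlier of 17 May 2030 and 2 May 2024.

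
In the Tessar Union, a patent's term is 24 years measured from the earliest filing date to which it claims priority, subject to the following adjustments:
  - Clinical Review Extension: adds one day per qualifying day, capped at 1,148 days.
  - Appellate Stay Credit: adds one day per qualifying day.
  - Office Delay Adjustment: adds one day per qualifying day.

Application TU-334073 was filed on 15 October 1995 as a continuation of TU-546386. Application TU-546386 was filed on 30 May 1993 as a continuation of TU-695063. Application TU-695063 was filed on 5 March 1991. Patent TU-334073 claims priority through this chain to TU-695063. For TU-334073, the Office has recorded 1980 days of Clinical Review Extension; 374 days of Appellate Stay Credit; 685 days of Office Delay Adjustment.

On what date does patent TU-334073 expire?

2021-03-20

Earliest priority filing: 5 March 1991.
Base term: 5 March 1991 + 24 years → 5 March 2015.
Clinical Review Extension: 1980 days claimed exceeds the 1148-day cap, so +1148 days → 26 April 2018.
Appellate Stay Credit: +374 days → 5 May 2019.
Office Delay Adjustment: +685 days → 20 March 2021.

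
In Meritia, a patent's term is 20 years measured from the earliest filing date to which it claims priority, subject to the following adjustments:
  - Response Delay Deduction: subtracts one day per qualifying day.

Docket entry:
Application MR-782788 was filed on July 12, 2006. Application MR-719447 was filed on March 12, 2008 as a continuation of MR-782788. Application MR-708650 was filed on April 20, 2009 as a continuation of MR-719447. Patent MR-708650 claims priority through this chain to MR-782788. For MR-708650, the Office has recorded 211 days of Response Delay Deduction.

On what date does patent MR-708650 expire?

December 13, 2025

Earliest priority filing: 12 July 2006.
Base term: 12 July 2006 + 20 years → 12 July 2026.
Response Delay Deduction: −211 days → 13 December 2025.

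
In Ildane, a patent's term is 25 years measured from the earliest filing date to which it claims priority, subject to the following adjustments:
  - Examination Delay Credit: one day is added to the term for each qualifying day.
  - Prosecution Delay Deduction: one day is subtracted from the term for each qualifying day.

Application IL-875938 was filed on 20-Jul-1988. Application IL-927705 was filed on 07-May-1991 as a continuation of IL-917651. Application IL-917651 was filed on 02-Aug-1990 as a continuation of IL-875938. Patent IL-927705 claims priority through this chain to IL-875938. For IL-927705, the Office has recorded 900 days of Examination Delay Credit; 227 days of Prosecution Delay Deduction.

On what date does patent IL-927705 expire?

May 24, 2015

Earliest priority filing: 20 July 1988.
Base term: 20 July 1988 + 25 years → 20 July 2013.
Examination Delay Credit: +900 days → 6 January 2016.
Prosecution Delay Deduction: −227 days → 24 May 2015.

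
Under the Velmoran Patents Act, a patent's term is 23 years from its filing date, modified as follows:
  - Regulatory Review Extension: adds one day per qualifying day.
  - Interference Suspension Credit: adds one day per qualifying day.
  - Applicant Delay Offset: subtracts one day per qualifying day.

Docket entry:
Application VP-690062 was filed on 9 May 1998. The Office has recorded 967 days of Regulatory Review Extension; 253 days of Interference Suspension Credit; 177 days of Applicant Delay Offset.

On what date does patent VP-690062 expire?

Base term: filing date + 23 years → 9 May 2021.
Regulatory Review Extension: +967 days → 1 January 2024.
Interference Suspension Credit: +253 days → 10 September 2024.
Applicant Delay Offset: −177 days → 17 March 2024.

2024-03-17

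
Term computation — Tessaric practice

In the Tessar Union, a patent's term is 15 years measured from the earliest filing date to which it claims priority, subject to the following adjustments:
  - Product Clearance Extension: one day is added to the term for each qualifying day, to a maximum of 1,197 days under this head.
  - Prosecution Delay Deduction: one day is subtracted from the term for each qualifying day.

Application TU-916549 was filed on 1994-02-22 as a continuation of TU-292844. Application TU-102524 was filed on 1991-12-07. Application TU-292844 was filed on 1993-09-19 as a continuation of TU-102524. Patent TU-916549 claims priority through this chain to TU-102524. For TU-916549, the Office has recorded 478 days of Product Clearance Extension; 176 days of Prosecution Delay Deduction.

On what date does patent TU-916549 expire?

October 5, 2007

Earliest priority filing: 7 December 1991.
Base term: 7 December 1991 + 15 years → 7 December 2006.
Product Clearance Extension: 478 days (within the 1197-day cap) → +478 days → 29 March 2008.
Prosecution Delay Deduction: −176 days → 5 October 2007.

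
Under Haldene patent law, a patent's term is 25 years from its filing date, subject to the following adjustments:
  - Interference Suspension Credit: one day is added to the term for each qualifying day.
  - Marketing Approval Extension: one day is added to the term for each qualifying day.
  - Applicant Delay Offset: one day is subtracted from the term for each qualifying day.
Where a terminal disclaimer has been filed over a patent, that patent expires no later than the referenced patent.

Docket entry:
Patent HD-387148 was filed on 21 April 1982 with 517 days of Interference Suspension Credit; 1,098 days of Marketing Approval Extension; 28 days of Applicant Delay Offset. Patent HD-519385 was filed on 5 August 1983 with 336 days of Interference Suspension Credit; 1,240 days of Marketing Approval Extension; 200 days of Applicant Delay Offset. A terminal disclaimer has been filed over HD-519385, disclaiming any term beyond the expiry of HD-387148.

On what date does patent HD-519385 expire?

2011-08-25

Natural term of HD-519385:
  Base: filing + 25 years → 5 August 2008.
  Interference Suspension Credit: +336 days → 7 July 2009.
  Marketing Approval Extension: +1240 days → 28 November 2012.
  Applicant Delay Offset: −200 days → 12 May 2012.
Expiry of referenced patent HD-387148:
  Base: filing + 25 years → 21 April 2007.
  Interference Suspension Credit: +517 days → 19 September 2008.
  Marketing Approval Extension: +1098 days → 22 September 2011.
  Applicant Delay Offset: −28 days → 25 August 2011.
Terminal disclaimer: HD-519385 expires on the earlier of 12 May 2012 and 25 August 2011.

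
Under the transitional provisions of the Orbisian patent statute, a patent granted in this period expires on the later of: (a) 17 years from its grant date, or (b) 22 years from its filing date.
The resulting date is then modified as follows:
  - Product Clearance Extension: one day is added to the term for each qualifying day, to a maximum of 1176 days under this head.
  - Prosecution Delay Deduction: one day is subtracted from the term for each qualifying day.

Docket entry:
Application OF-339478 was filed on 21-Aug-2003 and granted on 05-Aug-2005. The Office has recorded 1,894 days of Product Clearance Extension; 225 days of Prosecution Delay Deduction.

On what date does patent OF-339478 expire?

(a) grant + 17 years → 5 August 2022.
(b) filing + 22 years → 21 August 2025.
Later of the two: 21 August 2025.
Product Clearance Extension: 1894 days claimed exceeds the 1176-day cap, so +1176 days → 9 November 2028.
Prosecution Delay Deduction: −225 days → 29 March 2028.

2028-03-29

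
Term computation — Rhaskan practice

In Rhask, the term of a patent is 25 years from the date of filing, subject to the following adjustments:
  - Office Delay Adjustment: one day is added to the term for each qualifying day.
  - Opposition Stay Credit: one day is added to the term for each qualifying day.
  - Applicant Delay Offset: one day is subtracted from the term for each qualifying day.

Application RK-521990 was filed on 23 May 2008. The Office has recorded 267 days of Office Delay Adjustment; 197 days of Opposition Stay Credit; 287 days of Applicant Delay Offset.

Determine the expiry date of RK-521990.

Base term: filing date + 25 years → 23 May 2033.
Office Delay Adjustment: +267 days → 14 February 2034.
Opposition Stay Credit: +197 days → 30 August 2034.
Applicant Delay Offset: −287 days → 16 November 2033.

2033-11-16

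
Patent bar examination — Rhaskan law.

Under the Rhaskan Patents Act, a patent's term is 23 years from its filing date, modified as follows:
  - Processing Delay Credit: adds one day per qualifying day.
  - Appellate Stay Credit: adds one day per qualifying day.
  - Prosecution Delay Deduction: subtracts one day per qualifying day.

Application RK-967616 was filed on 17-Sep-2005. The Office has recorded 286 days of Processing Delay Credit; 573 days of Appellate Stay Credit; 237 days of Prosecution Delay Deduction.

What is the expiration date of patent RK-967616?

June 1, 2030

Base term: filing date + 23 years → 17 September 2028.
Processing Delay Credit: +286 days → 30 June 2029.
Appellate Stay Credit: +573 days → 24 January 2031.
Prosecution Delay Deduction: −237 days → 1 June 2030.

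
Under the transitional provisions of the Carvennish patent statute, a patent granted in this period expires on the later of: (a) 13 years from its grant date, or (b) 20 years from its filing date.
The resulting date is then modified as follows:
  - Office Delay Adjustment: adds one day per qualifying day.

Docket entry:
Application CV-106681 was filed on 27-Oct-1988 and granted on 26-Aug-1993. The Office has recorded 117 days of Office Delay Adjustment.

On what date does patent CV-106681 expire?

2009-02-21

(a) grant + 13 years → 26 August 2006.
(b) filing + 20 years → 27 October 2008.
Later of the two: 27 October 2008.
Office Delay Adjustment: +117 days → 21 February 2009.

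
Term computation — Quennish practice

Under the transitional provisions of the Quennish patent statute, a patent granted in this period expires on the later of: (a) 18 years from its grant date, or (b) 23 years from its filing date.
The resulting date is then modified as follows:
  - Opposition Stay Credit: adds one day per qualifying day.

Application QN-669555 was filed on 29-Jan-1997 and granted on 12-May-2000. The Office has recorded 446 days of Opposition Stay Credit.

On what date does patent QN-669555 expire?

2021-04-19

(a) grant + 18 years → 12 May 2018.
(b) filing + 23 years → 29 January 2020.
Later of the two: 29 January 2020.
Opposition Stay Credit: +446 days → 19 April 2021.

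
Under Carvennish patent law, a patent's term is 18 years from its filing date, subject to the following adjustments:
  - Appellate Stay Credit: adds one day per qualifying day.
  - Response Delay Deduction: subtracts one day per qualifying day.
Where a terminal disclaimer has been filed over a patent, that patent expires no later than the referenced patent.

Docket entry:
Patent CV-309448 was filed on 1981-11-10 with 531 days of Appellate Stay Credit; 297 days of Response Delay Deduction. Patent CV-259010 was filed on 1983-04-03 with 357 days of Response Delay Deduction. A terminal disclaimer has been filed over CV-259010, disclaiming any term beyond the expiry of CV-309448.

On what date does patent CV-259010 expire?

April 11, 2000

Natural term of CV-259010:
  Base: filing + 18 years → 3 April 2001.
  Response Delay Deduction: −357 days → 11 April 2000.
Expiry of referenced patent CV-309448:
  Base: filing + 18 years → 10 November 1999.
  Appellate Stay Credit: +531 days → 24 April 2001.
  Response Delay Deduction: −297 days → 1 July 2000.
Terminal disclaimer: CV-259010 expires on the earlier of 11 April 2000 and 1 July 2000.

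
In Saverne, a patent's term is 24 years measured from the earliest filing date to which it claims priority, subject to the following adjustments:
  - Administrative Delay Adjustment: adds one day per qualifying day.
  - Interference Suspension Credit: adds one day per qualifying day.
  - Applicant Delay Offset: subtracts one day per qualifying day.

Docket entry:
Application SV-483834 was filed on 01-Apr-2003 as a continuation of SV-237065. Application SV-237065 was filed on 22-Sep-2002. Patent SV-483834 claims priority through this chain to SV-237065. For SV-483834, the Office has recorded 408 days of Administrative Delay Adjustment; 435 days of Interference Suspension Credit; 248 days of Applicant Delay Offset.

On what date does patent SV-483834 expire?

May 9, 2028

Earliest priority filing: 22 September 2002.
Base term: 22 September 2002 + 24 years → 22 September 2026.
Administrative Delay Adjustment: +408 days → 4 November 2027.
Interference Suspension Credit: +435 days → 12 January 2029.
Applicant Delay Offset: −248 days → 9 May 2028.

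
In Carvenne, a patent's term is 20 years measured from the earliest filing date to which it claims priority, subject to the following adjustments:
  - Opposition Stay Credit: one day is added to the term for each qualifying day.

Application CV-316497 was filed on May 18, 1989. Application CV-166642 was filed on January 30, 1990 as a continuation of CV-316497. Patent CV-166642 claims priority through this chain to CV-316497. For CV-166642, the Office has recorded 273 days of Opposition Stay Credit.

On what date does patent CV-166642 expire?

February 15, 2010

Earliest priority filing: 18 May 1989.
Base term: 18 May 1989 + 20 years → 18 May 2009.
Opposition Stay Credit: +273 days → 15 February 2010.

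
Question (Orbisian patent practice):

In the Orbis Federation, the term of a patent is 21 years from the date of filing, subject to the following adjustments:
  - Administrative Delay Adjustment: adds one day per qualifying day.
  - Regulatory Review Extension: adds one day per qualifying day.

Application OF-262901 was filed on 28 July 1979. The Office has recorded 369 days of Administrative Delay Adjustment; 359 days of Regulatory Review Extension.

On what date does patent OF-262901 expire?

Base term: filing date + 21 years → 28 July 2000.
Administrative Delay Adjustment: +369 days → 1 August 2001.
Regulatory Review Extension: +359 days → 26 July 2002.

2002-07-26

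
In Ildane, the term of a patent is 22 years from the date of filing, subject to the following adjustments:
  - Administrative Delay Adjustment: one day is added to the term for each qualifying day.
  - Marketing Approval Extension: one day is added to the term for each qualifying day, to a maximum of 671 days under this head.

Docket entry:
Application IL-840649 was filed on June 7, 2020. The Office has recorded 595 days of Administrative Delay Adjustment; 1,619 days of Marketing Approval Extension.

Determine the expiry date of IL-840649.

Base term: filing date + 22 years → 7 June 2042.
Administrative Delay Adjustment: +595 days → 23 January 2044.
Marketing Approval Extension: 1619 days claimed exceeds the 671-day cap, so +671 days → 24 November 2045.

November 24, 2045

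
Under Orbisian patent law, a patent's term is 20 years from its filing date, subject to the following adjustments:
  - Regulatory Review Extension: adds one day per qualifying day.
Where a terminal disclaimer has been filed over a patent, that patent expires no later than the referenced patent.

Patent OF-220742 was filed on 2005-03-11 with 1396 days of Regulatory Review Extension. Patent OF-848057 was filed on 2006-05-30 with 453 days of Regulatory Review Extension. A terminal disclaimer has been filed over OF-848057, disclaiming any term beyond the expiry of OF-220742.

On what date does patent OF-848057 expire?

Natural term of OF-848057:
  Base: filing + 20 years → 30 May 2026.
  Regulatory Review Extension: +453 days → 26 August 2027.
Expiry of referenced patent OF-220742:
  Base: filing + 20 years → 11 March 2025.
  Regulatory Review Extension: +1396 days → 5 January 2029.
Terminal disclaimer: OF-848057 expires on the earlier of 26 August 2027 and 5 January 2029.

August 26, 2027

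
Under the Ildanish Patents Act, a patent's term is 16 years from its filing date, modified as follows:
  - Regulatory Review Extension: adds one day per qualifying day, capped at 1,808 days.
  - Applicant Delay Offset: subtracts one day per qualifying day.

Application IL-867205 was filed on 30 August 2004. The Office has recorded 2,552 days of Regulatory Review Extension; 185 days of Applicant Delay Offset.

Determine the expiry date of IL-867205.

February 8, 2025

Base term: filing date + 16 years → 30 August 2020.
Regulatory Review Extension: 2552 days claimed exceeds the 1808-day cap, so +1808 days → 12 August 2025.
Applicant Delay Offset: −185 days → 8 February 2025.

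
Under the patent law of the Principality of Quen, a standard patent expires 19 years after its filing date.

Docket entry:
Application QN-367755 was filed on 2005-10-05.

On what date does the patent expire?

Filing date + 19 years → 5 October 2024.

2024-10-05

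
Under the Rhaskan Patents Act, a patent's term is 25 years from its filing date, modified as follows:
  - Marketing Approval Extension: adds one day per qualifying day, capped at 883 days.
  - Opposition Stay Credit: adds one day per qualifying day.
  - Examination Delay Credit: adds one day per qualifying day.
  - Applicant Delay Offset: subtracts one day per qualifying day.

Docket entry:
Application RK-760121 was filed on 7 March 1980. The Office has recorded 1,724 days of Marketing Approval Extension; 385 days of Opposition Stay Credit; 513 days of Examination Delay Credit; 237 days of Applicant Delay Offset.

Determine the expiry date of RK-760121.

Base term: filing date + 25 years → 7 March 2005.
Marketing Approval Extension: 1724 days claimed exceeds the 883-day cap, so +883 days → 7 August 2007.
Opposition Stay Credit: +385 days → 26 August 2008.
Examination Delay Credit: +513 days → 21 January 2010.
Applicant Delay Offset: −237 days → 29 May 2009.

2009-05-29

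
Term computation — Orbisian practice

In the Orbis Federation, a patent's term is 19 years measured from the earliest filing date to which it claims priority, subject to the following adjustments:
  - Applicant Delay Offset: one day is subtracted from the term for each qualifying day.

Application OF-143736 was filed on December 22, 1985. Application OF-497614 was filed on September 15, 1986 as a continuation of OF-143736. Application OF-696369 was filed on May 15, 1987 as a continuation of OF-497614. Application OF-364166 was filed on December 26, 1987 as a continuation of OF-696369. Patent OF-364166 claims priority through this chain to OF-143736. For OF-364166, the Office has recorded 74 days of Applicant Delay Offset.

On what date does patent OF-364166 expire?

Earliest priority filing: 22 December 1985.
Base term: 22 December 1985 + 19 years → 22 December 2004.
Applicant Delay Offset: −74 days → 9 October 2004.

October 9, 2004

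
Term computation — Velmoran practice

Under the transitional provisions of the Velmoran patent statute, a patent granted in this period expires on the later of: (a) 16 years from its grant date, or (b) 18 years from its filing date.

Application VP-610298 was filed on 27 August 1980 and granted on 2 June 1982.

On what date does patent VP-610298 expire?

1998-08-27

(a) grant + 16 years → 2 June 1998.
(b) filing + 18 years → 27 August 1998.
Later of the two: 27 August 1998.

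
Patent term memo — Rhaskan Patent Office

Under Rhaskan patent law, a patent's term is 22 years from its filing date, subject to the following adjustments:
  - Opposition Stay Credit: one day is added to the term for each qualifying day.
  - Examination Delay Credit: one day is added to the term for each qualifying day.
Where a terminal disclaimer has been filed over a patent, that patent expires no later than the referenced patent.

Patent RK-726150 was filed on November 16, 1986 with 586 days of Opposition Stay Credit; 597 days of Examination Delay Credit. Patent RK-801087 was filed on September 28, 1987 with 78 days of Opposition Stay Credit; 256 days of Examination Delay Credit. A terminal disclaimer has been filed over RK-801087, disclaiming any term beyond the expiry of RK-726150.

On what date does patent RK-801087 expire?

Natural term of RK-801087:
  Base: filing + 22 years → 28 September 2009.
  Opposition Stay Credit: +78 days → 15 December 2009.
  Examination Delay Credit: +256 days → 28 August 2010.
Expiry of referenced patent RK-726150:
  Base: filing + 22 years → 16 November 2008.
  Opposition Stay Credit: +586 days → 25 June 2010.
  Examination Delay Credit: +597 days → 12 February 2012.
Terminal disclaimer: RK-801087 expires on the earlier of 28 August 2010 and 12 February 2012.

August 28, 2010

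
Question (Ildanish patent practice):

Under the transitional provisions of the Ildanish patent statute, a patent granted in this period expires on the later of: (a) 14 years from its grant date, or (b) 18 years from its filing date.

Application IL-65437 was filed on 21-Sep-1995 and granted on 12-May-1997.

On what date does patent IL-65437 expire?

(a) grant + 14 years → 12 May 2011.
(b) filing + 18 years → 21 September 2013.
Later of the two: 21 September 2013.

2013-09-21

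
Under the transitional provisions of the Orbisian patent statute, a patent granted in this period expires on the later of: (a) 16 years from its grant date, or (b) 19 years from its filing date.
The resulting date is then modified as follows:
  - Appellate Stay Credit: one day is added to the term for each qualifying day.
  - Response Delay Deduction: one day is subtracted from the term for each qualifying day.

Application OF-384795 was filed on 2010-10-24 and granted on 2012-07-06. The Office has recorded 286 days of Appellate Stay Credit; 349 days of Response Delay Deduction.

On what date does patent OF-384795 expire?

2029-08-22

(a) grant + 16 years → 6 July 2028.
(b) filing + 19 years → 24 October 2029.
Later of the two: 24 October 2029.
Appellate Stay Credit: +286 days → 6 August 2030.
Response Delay Deduction: −349 days → 22 August 2029.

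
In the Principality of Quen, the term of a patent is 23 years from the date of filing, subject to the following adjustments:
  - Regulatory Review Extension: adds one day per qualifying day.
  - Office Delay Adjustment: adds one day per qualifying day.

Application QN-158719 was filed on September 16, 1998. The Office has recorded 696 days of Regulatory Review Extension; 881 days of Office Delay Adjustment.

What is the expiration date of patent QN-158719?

Base term: filing date + 23 years → 16 September 2021.
Regulatory Review Extension: +696 days → 13 August 2023.
Office Delay Adjustment: +881 days → 10 January 2026.

January 10, 2026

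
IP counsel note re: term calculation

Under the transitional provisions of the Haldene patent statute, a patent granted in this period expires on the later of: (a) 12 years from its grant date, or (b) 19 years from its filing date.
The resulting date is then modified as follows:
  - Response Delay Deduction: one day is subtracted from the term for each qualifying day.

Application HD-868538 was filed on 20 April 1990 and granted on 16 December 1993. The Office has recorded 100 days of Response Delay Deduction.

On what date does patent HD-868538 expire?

2009-01-10

(a) grant + 12 years → 16 December 2005.
(b) filing + 19 years → 20 April 2009.
Later of the two: 20 April 2009.
Response Delay Deduction: −100 days → 10 January 2009.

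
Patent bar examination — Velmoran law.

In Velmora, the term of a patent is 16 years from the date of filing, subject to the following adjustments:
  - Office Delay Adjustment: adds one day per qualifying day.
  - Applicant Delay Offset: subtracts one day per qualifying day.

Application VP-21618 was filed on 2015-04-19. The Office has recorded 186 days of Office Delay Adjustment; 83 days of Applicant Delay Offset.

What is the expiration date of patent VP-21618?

Base term: filing date + 16 years → 19 April 2031.
Office Delay Adjustment: +186 days → 22 October 2031.
Applicant Delay Offset: −83 days → 31 July 2031.

July 31, 2031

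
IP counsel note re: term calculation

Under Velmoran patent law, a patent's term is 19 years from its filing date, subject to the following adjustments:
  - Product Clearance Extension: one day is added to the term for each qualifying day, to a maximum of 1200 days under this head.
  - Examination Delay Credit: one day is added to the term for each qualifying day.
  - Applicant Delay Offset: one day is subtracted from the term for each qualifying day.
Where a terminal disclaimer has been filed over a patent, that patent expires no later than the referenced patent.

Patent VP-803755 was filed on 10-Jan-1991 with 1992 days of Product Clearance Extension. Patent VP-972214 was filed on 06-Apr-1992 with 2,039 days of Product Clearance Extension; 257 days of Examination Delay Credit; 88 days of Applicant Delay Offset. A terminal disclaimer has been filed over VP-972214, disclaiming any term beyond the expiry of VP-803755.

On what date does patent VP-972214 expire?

Natural term of VP-972214:
  Base: filing + 19 years → 6 April 2011.
  Product Clearance Extension: 2039 days claimed exceeds the 1200-day cap, so +1200 days → 19 July 2014.
  Examination Delay Credit: +257 days → 2 April 2015.
  Applicant Delay Offset: −88 days → 4 January 2015.
Expiry of referenced patent VP-803755:
  Base: filing + 19 years → 10 January 2010.
  Product Clearance Extension: 1992 days claimed exceeds the 1200-day cap, so +1200 days → 24 April 2013.
Terminal disclaimer: VP-972214 expires on the earlier of 4 January 2015 and 24 April 2013.

April 24, 2013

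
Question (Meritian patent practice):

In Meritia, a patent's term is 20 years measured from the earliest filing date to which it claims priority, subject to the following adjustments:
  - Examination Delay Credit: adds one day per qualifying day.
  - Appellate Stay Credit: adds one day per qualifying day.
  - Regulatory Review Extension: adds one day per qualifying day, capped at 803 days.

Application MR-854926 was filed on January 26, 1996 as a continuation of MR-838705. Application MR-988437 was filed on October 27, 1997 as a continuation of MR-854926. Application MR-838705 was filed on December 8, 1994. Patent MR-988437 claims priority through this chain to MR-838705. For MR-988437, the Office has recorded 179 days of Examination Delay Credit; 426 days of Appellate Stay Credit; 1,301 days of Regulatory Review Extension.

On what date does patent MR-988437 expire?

2018-10-16

Earliest priority filing: 8 December 1994.
Base term: 8 December 1994 + 20 years → 8 December 2014.
Examination Delay Credit: +179 days → 5 June 2015.
Appellate Stay Credit: +426 days → 4 August 2016.
Regulatory Review Extension: 1301 days claimed exceeds the 803-day cap, so +803 days → 16 October 2018.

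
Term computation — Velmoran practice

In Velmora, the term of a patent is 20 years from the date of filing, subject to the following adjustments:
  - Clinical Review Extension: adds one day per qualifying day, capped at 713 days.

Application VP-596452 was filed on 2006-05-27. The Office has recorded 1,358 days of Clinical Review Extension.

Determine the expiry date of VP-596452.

Base term: filing date + 20 years → 27 May 2026.
Clinical Review Extension: 1358 days claimed exceeds the 713-day cap, so +713 days → 9 May 2028.

2028-05-09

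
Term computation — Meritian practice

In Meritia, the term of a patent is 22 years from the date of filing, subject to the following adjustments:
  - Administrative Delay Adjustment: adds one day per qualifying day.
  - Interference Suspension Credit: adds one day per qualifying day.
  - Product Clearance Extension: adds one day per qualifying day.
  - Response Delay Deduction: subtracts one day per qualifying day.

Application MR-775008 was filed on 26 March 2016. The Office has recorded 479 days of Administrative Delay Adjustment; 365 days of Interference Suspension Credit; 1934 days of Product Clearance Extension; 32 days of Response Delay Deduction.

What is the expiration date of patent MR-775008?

Base term: filing date + 22 years → 26 March 2038.
Administrative Delay Adjustment: +479 days → 18 July 2039.
Interference Suspension Credit: +365 days → 17 July 2040.
Product Clearance Extension: +1934 days → 2 November 2045.
Response Delay Deduction: −32 days → 1 October 2045.

2045-10-01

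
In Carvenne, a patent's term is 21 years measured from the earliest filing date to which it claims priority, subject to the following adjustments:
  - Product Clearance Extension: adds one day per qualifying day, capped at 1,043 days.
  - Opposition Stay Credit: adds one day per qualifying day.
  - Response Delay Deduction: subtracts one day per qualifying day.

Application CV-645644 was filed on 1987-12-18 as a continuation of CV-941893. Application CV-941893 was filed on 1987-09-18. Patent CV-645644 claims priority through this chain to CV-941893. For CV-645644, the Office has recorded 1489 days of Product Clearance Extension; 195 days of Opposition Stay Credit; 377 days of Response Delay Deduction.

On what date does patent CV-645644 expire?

Earliest priority filing: 18 September 1987.
Base term: 18 September 1987 + 21 years → 18 September 2008.
Product Clearance Extension: 1489 days claimed exceeds the 1043-day cap, so +1043 days → 28 July 2011.
Opposition Stay Credit: +195 days → 8 February 2012.
Response Delay Deduction: −377 days → 27 January 2011.

January 27, 2011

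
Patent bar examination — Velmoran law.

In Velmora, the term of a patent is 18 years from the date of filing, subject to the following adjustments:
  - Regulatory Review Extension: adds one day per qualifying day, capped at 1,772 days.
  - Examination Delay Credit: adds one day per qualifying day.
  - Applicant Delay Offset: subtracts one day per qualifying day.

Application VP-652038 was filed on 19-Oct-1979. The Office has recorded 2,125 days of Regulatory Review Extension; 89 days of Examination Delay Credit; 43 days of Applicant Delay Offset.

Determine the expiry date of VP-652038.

2002-10-11

Base term: filing date + 18 years → 19 October 1997.
Regulatory Review Extension: 2125 days claimed exceeds the 1772-day cap, so +1772 days → 26 August 2002.
Examination Delay Credit: +89 days → 23 November 2002.
Applicant Delay Offset: −43 days → 11 October 2002.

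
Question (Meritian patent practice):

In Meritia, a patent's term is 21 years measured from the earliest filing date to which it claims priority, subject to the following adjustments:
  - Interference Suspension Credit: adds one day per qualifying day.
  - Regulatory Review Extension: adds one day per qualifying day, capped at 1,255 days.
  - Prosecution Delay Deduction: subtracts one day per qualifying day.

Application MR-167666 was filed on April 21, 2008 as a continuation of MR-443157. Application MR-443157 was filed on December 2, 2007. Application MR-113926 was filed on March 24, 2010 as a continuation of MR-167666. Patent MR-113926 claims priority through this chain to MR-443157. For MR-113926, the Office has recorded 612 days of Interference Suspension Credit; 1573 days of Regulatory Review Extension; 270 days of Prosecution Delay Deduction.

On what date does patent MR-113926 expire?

Earliest priority filing: 2 December 2007.
Base term: 2 December 2007 + 21 years → 2 December 2028.
Interference Suspension Credit: +612 days → 6 August 2030.
Regulatory Review Extension: 1573 days claimed exceeds the 1255-day cap, so +1255 days → 12 January 2034.
Prosecution Delay Deduction: −270 days → 17 April 2033.

April 17, 2033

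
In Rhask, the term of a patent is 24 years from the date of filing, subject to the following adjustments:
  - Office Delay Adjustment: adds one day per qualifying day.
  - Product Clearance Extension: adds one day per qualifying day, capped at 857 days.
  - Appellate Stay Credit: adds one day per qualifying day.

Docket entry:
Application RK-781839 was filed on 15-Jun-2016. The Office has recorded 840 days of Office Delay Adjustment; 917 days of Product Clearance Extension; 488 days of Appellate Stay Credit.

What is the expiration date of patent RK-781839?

Base term: filing date + 24 years → 15 June 2040.
Office Delay Adjustment: +840 days → 3 October 2042.
Product Clearance Extension: 917 days claimed exceeds the 857-day cap, so +857 days → 6 February 2045.
Appellate Stay Credit: +488 days → 9 June 2046.

June 9, 2046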